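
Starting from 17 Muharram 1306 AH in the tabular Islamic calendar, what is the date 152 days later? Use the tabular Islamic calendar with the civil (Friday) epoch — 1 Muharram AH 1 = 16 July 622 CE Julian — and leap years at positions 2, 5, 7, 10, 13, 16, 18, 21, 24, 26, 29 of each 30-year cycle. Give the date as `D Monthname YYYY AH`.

21 Jumada al-Thani 1306 AH

Counting 152 days forward from JDN 2410904 reaches JDN 2411056, which is 21 Jumada al-Thani 1306 AH.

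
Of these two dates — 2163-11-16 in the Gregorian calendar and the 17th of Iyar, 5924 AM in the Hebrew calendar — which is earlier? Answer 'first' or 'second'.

first

The two dates have Julian Day Numbers 2511399 and 2511574 respectively.
Since 2511399 < 2511574, the first date comes first.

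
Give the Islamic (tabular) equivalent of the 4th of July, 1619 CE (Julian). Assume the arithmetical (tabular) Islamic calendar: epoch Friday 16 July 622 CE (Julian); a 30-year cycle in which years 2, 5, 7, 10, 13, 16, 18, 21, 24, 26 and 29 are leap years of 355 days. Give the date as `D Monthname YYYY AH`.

1 Sha'ban 1028 AH

The source date corresponds to 14 July 1619 in the Gregorian calendar (JDN 2312582).
That day falls on 1 Sha'ban 1028 AH in the tabular Islamic calendar.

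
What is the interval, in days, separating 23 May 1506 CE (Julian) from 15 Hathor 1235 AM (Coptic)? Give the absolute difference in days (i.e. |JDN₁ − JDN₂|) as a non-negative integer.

4555

First date → JDN 2271267; second date → JDN 2275822.
The interval is |2271267 − 2275822| = 4555 days.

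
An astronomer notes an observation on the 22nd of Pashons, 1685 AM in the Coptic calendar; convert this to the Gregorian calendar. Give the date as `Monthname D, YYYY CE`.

May 30, 1969 CE

Julian Day Number of the source date = 2440372.
Converting JDN 2440372 to the Gregorian calendar gives 30 May 1969 CE.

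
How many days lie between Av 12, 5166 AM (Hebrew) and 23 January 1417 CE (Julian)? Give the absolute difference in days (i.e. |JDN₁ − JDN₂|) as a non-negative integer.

First date → JDN 2234807; second date → JDN 2238640.
The interval is |2234807 − 2238640| = 3833 days.

3833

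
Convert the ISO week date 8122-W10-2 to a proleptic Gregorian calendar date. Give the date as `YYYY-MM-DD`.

8122-03-03

ISO week 1 of 8122 is the week containing the first Thursday of 8122.
Week 10, day 2 (Tuesday) lands on 8122-03-03.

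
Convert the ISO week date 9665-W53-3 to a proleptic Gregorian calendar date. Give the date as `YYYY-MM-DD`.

ISO week 1 of 9665 is the week containing the first Thursday of 9665.
Week 53, day 3 (Wednesday) lands on 9665-12-30.

9665-12-30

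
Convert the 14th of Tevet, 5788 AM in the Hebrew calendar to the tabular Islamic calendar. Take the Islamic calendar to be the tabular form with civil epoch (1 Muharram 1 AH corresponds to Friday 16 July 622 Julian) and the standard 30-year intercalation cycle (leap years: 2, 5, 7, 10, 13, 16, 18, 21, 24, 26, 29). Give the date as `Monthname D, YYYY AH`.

Sha'ban 15, 1449 AH

Julian Day Number of the source date = 2461784.
Converting JDN 2461784 to the tabular Islamic calendar gives 15 Sha'ban 1449 AH.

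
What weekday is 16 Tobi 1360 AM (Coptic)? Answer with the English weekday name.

Friday

This is JDN 2321540 (22 January 1644 Gregorian).
2321540 ≡ 4 (mod 7); counting from Monday = 0 gives Friday.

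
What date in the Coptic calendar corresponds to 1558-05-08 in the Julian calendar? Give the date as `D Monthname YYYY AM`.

13 Pashons 1274 AM

Julian Day Number of the source date = 2290245.
Converting JDN 2290245 to the Coptic calendar gives 13 Pashons 1274 AM.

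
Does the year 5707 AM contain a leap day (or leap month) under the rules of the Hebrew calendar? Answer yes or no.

Hebrew year 5707 is year 7 of its 19-year Metonic cycle; leap years are at positions 3, 6, 8, 11, 14, 17, 19, so it is a common year (12 months).

no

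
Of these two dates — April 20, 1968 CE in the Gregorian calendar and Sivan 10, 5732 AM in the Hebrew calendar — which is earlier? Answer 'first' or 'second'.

First date → JDN 2439967; second date → JDN 2441461.
JDN 2439967 < JDN 2441461, so the first date is earlier.

first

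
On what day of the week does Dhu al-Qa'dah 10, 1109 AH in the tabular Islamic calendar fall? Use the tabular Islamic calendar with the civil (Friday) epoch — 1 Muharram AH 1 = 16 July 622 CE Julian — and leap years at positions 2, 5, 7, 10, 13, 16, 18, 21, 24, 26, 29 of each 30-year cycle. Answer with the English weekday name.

Equivalently 20 May 1698 Gregorian, JDN 2341382.
Since JDN mod 7 = 1 (0 = Monday), the day is Tuesday.

Tuesday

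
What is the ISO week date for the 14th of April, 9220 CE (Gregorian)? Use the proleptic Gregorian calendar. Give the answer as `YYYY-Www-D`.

9220-W16-2

The weekday is Tuesday (ISO weekday 2).
That Tuesday belongs to ISO week 16 of ISO year 9220.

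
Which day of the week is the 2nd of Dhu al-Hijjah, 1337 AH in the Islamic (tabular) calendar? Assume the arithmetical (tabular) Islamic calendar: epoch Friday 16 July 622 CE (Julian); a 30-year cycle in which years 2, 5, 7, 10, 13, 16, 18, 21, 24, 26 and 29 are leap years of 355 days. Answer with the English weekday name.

Friday

Equivalently 29 August 1919 Gregorian, JDN 2422200.
Since JDN mod 7 = 4 (0 = Monday), the day is Friday.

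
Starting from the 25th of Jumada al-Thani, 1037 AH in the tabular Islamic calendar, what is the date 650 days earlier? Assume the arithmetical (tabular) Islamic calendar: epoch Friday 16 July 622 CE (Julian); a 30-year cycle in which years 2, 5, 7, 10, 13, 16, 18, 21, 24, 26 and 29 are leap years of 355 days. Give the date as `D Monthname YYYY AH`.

25 Sha'ban 1035 AH

JDN of the 25th of Jumada al-Thani, 1037 AH = 2315736.
2315736 − 650 = 2315086.
JDN 2315086 in the tabular Islamic calendar is 25 Sha'ban 1035 AH.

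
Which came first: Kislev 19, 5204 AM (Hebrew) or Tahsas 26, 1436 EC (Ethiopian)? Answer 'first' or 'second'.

first

Converting both to JDN: 2248429 vs 2248470; the smaller is the first.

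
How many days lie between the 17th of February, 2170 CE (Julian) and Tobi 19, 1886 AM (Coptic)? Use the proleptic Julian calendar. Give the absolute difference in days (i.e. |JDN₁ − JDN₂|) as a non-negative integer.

34

First date → JDN 2513698; second date → JDN 2513664.
The interval is |2513698 − 2513664| = 34 days.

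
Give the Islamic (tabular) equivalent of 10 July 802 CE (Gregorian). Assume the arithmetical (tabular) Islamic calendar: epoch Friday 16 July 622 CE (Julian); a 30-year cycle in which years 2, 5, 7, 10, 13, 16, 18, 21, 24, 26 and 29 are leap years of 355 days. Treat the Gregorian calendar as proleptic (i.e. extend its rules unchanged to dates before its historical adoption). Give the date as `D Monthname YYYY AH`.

Julian Day Number of the source date = 2014175.
Converting JDN 2014175 to the tabular Islamic calendar gives 1 Rajab 186 AH.

1 Rajab 186 AH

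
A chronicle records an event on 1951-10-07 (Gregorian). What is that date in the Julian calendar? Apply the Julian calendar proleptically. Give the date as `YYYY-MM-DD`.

1951-09-24

For dates in this range the Gregorian date is 13 days ahead of the Julian.
7 October 1951 Gregorian − 13 days → 24 September 1951 Julian.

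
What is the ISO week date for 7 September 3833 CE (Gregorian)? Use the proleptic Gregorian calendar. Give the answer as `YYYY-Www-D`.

3833-W36-6

The weekday is Saturday (ISO weekday 6).
That Saturday belongs to ISO week 36 of ISO year 3833.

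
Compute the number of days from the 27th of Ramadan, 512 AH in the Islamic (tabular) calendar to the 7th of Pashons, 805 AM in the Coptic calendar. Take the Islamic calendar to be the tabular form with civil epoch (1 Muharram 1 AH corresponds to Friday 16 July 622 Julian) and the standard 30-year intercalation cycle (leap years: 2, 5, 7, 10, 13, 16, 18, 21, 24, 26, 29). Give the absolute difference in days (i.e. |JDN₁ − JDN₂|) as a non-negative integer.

JDN of the first date = 2129783.
JDN of the second date = 2118937.
|2118937 − 2129783| = 10846.

10846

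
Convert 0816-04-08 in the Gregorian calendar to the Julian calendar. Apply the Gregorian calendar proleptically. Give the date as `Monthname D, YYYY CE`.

The Julian–Gregorian offset here is 4 days (Julian trailing).
8 April 816 Gregorian − 4 days → 4 April 816 Julian.

April 4, 816 CE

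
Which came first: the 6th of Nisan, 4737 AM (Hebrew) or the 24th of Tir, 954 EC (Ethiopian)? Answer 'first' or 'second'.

second

First date → JDN 2077995; second date → JDN 2072447.
JDN 2072447 < JDN 2077995, so the second date is earlier.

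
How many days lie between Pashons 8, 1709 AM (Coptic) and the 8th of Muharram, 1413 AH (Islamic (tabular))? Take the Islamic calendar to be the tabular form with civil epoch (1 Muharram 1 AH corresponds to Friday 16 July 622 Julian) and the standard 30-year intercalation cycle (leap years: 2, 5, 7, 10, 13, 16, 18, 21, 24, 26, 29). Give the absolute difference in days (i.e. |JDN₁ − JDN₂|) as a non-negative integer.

JDN of the first date = 2449124.
JDN of the second date = 2448813.
|2448813 − 2449124| = 311.

311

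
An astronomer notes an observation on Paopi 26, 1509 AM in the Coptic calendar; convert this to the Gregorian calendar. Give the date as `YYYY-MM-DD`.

Both dates share Julian Day Number 2375882; in the Gregorian calendar that is 3 November 1792 CE.

1792-11-03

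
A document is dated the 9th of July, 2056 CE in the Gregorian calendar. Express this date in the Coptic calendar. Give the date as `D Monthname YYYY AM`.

Both dates share Julian Day Number 2472189; in the Coptic calendar that is 2 Epip 1772 AM.

2 Epip 1772 AM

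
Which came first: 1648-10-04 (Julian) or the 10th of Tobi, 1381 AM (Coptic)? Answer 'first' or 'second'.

first

The two dates have Julian Day Numbers 2323267 and 2329204 respectively.
Since 2323267 < 2329204, the first date comes first.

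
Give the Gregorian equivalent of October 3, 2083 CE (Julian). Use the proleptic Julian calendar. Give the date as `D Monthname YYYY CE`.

16 October 2083 CE

For dates in this range the Gregorian date is 13 days ahead of the Julian.
3 October 2083 Julian + 13 days → 16 October 2083 Gregorian.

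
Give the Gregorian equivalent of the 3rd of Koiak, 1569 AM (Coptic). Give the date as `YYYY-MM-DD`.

Both dates share Julian Day Number 2397834; in the Gregorian calendar that is 11 December 1852 CE.

1852-12-11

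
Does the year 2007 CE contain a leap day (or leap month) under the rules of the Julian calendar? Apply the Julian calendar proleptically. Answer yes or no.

no

2007 mod 4 = 3, so it is a common year in the Julian calendar.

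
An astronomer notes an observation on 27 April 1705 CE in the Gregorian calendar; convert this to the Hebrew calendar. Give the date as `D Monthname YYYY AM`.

3 Iyar 5465 AM

Julian Day Number of the source date = 2343915.
Converting JDN 2343915 to the Hebrew calendar gives 3 Iyar 5465 AM.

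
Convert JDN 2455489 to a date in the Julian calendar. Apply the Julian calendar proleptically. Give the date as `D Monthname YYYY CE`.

6 October 2010 CE

The Gregorian equivalent of JDN 2455489 is 19 October 2010.
In the Julian calendar that day is 6 October 2010 CE.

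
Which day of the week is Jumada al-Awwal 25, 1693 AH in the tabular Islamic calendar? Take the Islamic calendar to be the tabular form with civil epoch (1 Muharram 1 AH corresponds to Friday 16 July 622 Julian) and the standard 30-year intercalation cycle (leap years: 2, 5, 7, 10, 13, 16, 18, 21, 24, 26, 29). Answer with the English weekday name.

Wednesday

This is JDN 2548170 (20 July 2264 Gregorian).
Since JDN mod 7 = 2 (0 = Monday), the day is Wednesday.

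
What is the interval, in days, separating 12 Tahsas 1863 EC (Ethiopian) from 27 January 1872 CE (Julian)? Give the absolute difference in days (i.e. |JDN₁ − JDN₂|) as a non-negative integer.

JDN of the first date = 2404417.
JDN of the second date = 2404832.
|2404832 − 2404417| = 415.

415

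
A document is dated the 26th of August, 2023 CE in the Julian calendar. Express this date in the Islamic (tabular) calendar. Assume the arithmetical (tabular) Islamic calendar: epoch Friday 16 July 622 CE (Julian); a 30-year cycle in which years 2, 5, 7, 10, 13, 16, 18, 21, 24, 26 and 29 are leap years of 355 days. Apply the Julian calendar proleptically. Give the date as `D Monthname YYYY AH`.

Julian Day Number of the source date = 2460196.
Converting JDN 2460196 to the tabular Islamic calendar gives 22 Safar 1445 AH.

22 Safar 1445 AH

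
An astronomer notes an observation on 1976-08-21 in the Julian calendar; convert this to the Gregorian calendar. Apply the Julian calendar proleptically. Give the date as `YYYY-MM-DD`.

1976-09-03

At this point the Julian calendar is 13 days behind the Gregorian.
21 August 1976 Julian + 13 days → 3 September 1976 Gregorian.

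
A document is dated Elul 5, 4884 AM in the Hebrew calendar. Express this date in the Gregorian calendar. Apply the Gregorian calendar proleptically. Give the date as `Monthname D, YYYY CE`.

Julian Day Number of the source date = 2131828.
Converting JDN 2131828 to the Gregorian calendar gives 24 August 1124 CE.

August 24, 1124 CE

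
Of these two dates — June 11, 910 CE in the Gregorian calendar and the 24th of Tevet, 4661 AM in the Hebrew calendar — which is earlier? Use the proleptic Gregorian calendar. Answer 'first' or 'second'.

second

Converting both to JDN: 2053592 vs 2050136; the smaller is the second.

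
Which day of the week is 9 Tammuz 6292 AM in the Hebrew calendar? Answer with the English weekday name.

Monday

This is JDN 2646049 (14 July 2532 Gregorian).
2646049 ≡ 0 (mod 7); counting from Monday = 0 gives Monday.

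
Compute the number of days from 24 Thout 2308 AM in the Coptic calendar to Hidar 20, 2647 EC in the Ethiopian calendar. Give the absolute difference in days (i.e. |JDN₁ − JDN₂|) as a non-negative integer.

First date → JDN 2667685; second date → JDN 2690751.
The interval is |2667685 − 2690751| = 23066 days.

23066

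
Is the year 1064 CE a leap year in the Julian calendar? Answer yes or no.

1064 mod 4 = 0, so it is a leap year in the Julian calendar.

yes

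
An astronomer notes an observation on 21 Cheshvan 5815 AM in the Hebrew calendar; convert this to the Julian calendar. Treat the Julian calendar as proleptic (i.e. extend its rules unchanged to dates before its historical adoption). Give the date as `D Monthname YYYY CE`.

9 November 2054 CE

Both dates share Julian Day Number 2471594; in the Julian calendar that is 9 November 2054 CE.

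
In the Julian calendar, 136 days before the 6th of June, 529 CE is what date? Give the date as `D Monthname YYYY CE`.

21 January 529 CE

The starting date is JDN 1914432; 1914432 − 136 = 1914296.
JDN 1914296 corresponds to 21 January 529 CE.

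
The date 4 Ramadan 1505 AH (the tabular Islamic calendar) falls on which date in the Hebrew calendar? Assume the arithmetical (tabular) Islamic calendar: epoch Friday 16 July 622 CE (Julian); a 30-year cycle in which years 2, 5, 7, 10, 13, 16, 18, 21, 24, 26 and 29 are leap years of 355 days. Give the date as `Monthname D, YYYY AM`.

Sivan 3, 5842 AM

The source date corresponds to 31 May 2082 in the Gregorian calendar (JDN 2481646).
That day falls on 3 Sivan 5842 AM in the Hebrew calendar.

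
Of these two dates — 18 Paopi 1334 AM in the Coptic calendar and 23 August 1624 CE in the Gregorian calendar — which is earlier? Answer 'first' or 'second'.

First date → JDN 2311955; second date → JDN 2314449.
JDN 2311955 < JDN 2314449, so the first date is earlier.

first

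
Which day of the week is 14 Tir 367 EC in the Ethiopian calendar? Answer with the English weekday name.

Friday

Equivalently 10 January 375 Gregorian, JDN 1858035.
Since JDN mod 7 = 4 (0 = Monday), the day is Friday.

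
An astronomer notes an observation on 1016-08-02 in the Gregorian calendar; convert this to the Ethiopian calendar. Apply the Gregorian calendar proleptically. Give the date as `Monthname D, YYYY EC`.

Nehase 3, 1008 EC

Both dates share Julian Day Number 2092360; in the Ethiopian calendar that is 3 Nehase 1008 EC.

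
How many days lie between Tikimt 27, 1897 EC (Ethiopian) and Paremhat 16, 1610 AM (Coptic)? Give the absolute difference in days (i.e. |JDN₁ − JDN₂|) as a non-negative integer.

JDN of the first date = 2416791.
JDN of the second date = 2412912.
|2412912 − 2416791| = 3879.

3879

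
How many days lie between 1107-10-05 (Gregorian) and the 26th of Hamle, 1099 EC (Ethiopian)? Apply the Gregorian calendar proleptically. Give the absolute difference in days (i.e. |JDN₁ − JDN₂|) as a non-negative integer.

JDN of the first date = 2125660.
JDN of the second date = 2125590.
|2125590 − 2125660| = 70.

70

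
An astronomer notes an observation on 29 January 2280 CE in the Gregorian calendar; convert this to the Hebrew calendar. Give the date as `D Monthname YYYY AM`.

27 Shevat 6040 AM

Both dates share Julian Day Number 2553841; in the Hebrew calendar that is 27 Shevat 6040 AM.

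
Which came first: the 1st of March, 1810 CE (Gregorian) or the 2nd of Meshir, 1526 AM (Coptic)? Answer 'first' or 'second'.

second

The two dates have Julian Day Numbers 2382208 and 2382187 respectively.
Since 2382187 < 2382208, the second date comes first.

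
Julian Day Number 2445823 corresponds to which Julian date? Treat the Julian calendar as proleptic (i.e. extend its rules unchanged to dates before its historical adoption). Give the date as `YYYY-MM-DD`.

1984-04-19

The Gregorian equivalent of JDN 2445823 is 2 May 1984.
In the Julian calendar that day is 1984-04-19.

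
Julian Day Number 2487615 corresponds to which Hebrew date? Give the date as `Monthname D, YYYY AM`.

Tishrei 7, 5859 AM

The Gregorian equivalent of JDN 2487615 is 3 October 2098.
In the Hebrew calendar that day is Tishrei 7, 5859 AM.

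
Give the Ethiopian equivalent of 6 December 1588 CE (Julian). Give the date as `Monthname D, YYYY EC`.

Tahsas 10, 1581 EC

The source date corresponds to 16 December 1588 in the Gregorian calendar (JDN 2301415).
That day falls on 10 Tahsas 1581 EC in the Ethiopian calendar.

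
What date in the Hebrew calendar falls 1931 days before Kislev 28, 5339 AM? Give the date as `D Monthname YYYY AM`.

The starting date is JDN 2297753; 2297753 − 1931 = 2295822.
JDN 2295822 corresponds to 15 Elul 5333 AM.

15 Elul 5333 AM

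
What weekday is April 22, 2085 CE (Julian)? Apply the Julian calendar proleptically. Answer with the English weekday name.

In the Gregorian calendar this is 5 May 2085 (JDN 2482716).
2482716 ≡ 5 (mod 7); counting from Monday = 0 gives Saturday.

Saturday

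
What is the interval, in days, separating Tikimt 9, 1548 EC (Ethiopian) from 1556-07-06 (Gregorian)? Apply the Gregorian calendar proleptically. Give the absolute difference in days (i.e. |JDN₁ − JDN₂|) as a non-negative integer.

First date → JDN 2289301; second date → JDN 2289564.
The interval is |2289301 − 2289564| = 263 days.

263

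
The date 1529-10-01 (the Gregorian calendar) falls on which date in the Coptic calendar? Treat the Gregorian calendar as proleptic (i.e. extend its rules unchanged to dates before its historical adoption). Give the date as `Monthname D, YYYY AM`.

Thout 24, 1246 AM

Both dates share Julian Day Number 2279789; in the Coptic calendar that is 24 Thout 1246 AM.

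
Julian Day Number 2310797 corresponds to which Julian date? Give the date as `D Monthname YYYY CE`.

JDN 2310797 is 24 August 1614 in the Gregorian calendar.
In the Julian calendar that day is 14 August 1614 CE.

14 August 1614 CE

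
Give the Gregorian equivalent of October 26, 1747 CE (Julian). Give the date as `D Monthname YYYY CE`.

6 November 1747 CE

At this point the Julian calendar is 11 days behind the Gregorian.
26 October 1747 Julian + 11 days → 6 November 1747 Gregorian.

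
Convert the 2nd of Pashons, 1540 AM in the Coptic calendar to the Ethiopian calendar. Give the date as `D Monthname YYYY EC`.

Julian Day Number of the source date = 2387391.
Converting JDN 2387391 to the Ethiopian calendar gives 2 Ginbot 1816 EC.

2 Ginbot 1816 EC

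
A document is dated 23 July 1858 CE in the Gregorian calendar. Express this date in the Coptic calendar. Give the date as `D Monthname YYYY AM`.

Julian Day Number of the source date = 2399884.
Converting JDN 2399884 to the Coptic calendar gives 17 Epip 1574 AM.

17 Epip 1574 AM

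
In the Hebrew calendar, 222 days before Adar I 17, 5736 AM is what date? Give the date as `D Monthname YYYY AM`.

The starting date is JDN 2442827; 2442827 − 222 = 2442605.
JDN 2442605 corresponds to 3 Av 5735 AM.

3 Av 5735 AM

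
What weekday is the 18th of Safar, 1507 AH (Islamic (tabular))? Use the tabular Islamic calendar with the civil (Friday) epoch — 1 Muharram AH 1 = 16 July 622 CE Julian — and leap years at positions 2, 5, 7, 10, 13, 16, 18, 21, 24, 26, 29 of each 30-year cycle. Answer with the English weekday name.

Saturday

In the Gregorian calendar this is 30 October 2083 (JDN 2482163).
2482163 ≡ 5 (mod 7); counting from Monday = 0 gives Saturday.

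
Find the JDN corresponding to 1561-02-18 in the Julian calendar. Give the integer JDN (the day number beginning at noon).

2291262

Equivalently 28 February 1561 (proleptic Gregorian).
JDN 2299161 is 15 October 1582 CE (Gregorian); the target day is −7899 days from there, so JDN = 2291262.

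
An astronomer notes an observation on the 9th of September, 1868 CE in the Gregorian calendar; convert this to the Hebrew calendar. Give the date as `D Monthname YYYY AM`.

22 Elul 5628 AM

Both dates share Julian Day Number 2403585; in the Hebrew calendar that is 22 Elul 5628 AM.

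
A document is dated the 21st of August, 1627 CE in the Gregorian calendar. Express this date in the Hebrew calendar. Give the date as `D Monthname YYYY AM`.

Julian Day Number of the source date = 2315542.
Converting JDN 2315542 to the Hebrew calendar gives 9 Elul 5387 AM.

9 Elul 5387 AM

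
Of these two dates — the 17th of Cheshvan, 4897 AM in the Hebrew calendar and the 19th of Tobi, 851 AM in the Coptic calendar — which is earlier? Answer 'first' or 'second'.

second

The two dates have Julian Day Numbers 2136269 and 2135630 respectively.
Since 2135630 < 2136269, the second date comes first.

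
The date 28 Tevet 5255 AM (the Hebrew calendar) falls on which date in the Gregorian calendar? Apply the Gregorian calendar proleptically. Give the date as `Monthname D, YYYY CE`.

Both dates share Julian Day Number 2267100; in the Gregorian calendar that is 3 January 1495 CE.

January 3, 1495 CE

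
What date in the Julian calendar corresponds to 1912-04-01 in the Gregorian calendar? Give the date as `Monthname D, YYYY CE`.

The Julian–Gregorian offset here is 13 days (Julian trailing).
1 April 1912 Gregorian − 13 days → 19 March 1912 Julian.

March 19, 1912 CE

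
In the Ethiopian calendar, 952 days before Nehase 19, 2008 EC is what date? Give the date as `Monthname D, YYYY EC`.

Tir 8, 2006 EC

The starting date is JDN 2457626; 2457626 − 952 = 2456674.
JDN 2456674 corresponds to Tir 8, 2006 EC.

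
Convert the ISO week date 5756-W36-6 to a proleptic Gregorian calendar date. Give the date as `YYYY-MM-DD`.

5756-09-04

ISO week 1 of 5756 is the week containing the first Thursday of 5756.
Week 36, day 6 (Saturday) lands on 5756-09-04.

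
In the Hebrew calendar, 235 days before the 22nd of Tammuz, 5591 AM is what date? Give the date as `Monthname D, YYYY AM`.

Cheshvan 24, 5591 AM

Counting 235 days back from JDN 2390002 reaches JDN 2389767, which is Cheshvan 24, 5591 AM.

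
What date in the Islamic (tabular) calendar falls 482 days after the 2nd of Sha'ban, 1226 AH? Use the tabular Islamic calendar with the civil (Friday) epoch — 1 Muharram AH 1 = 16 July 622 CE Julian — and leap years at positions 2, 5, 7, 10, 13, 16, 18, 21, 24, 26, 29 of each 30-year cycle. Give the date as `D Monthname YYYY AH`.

Counting 482 days forward from JDN 2382747 reaches JDN 2383229, which is 11 Dhu al-Hijjah 1227 AH.

11 Dhu al-Hijjah 1227 AH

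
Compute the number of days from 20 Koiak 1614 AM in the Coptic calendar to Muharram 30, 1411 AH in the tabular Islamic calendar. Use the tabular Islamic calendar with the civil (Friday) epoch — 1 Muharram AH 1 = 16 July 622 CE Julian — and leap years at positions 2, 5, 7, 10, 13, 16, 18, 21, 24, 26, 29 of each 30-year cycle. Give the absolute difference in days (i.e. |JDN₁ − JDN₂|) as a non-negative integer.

33839

JDN of the first date = 2414287.
JDN of the second date = 2448126.
|2448126 − 2414287| = 33839.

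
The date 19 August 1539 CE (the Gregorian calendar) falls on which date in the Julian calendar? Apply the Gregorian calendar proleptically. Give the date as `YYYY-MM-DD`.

1539-08-09

The Julian–Gregorian offset here is 10 days (Julian trailing).
19 August 1539 Gregorian − 10 days → 9 August 1539 Julian.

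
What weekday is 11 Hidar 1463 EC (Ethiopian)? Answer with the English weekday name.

Equivalently 16 November 1470 Gregorian, JDN 2258286.
2258286 ≡ 2 (mod 7); counting from Monday = 0 gives Wednesday.

Wednesday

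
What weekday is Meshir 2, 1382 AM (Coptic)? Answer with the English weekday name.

Saturday

In the Gregorian calendar this is 6 February 1666 (JDN 2329591).
Since JDN mod 7 = 5 (0 = Monday), the day is Saturday.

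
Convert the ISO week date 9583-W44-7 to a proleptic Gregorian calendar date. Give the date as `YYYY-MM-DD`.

ISO week 1 of 9583 is the week containing the first Thursday of 9583.
Week 44, day 7 (Sunday) lands on 9583-11-06.

9583-11-06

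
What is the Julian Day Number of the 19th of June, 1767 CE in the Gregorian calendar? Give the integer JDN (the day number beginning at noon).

2366613

JDN 2451545 is 1 January 2000 CE (Gregorian); the target day is −84932 days from there, so JDN = 2366613.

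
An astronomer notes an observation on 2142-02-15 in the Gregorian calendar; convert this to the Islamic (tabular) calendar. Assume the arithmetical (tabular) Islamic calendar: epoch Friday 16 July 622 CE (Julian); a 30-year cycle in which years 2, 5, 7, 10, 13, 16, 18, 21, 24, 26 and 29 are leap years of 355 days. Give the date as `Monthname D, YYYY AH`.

Both dates share Julian Day Number 2503455; in the tabular Islamic calendar that is 19 Rabi' al-Awwal 1567 AH.

Rabi' al-Awwal 19, 1567 AH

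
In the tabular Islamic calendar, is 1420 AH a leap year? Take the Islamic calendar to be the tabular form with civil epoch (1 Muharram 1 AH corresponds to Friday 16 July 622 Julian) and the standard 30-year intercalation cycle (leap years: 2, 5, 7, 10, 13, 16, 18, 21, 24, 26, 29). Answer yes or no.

yes

Year 1420 AH is year 10 of its 30-year cycle; leap positions are 2, 5, 7, 10, 13, 16, 18, 21, 24, 26, 29, so it is a leap year (355 days).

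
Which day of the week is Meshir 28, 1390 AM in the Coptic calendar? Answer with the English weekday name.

In the Gregorian calendar this is 4 March 1674 (JDN 2332539).
Since JDN mod 7 = 6 (0 = Monday), the day is Sunday.

Sunday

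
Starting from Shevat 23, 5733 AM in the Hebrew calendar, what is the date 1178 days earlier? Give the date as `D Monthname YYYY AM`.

The starting date is JDN 2441709; 2441709 − 1178 = 2440531.
JDN 2440531 corresponds to 24 Cheshvan 5730 AM.

24 Cheshvan 5730 AM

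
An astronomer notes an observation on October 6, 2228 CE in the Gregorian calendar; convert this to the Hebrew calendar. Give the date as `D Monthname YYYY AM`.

7 Tishrei 5989 AM

Julian Day Number of the source date = 2535099.
Converting JDN 2535099 to the Hebrew calendar gives 7 Tishrei 5989 AM.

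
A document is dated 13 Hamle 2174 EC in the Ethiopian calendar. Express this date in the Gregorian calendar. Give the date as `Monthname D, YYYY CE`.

Both dates share Julian Day Number 2518221; in the Gregorian calendar that is 21 July 2182 CE.

July 21, 2182 CE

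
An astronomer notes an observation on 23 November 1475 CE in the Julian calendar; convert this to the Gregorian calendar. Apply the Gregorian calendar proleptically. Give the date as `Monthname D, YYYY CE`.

December 2, 1475 CE

At this point the Julian calendar is 9 days behind the Gregorian.
23 November 1475 Julian + 9 days → 2 December 1475 Gregorian.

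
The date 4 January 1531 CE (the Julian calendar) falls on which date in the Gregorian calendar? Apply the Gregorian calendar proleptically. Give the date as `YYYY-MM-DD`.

1531-01-14

The Julian–Gregorian offset here is 10 days (Julian trailing).
4 January 1531 Julian + 10 days → 14 January 1531 Gregorian.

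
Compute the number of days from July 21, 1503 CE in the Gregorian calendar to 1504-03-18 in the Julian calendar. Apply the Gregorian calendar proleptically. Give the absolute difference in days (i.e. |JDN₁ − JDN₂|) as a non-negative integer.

251

First date → JDN 2270220; second date → JDN 2270471.
The interval is |2270220 − 2270471| = 251 days.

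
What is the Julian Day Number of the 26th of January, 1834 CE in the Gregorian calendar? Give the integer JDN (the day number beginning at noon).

2390940

JDN 2400001 is 17 November 1858 CE (Gregorian), MJD 0; the target day is −9061 days from there, so JDN = 2390940.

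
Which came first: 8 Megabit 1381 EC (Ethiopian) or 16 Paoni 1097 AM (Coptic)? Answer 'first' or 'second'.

second

First date → JDN 2228453; second date → JDN 2225629.
JDN 2225629 < JDN 2228453, so the second date is earlier.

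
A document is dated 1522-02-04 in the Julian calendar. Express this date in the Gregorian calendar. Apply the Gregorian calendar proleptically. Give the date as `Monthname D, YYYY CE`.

February 14, 1522 CE

For dates in this range the Gregorian date is 10 days ahead of the Julian.
4 February 1522 Julian + 10 days → 14 February 1522 Gregorian.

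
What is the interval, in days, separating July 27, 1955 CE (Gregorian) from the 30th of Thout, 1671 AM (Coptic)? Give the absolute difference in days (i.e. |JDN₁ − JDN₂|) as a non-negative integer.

290

First date → JDN 2435316; second date → JDN 2435026.
The interval is |2435316 − 2435026| = 290 days.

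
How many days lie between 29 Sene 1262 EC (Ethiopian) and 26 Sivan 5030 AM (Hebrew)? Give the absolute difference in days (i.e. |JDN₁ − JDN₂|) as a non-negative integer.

JDN of the first date = 2185099.
JDN of the second date = 2185093.
|2185093 − 2185099| = 6.

6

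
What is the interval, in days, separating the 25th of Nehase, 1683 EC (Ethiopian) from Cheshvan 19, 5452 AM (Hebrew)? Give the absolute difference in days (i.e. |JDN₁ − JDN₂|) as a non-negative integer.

75

JDN of the first date = 2338925.
JDN of the second date = 2339000.
|2339000 − 2338925| = 75.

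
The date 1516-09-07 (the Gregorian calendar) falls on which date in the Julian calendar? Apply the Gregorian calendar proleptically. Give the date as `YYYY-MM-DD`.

At this point the Julian calendar is 10 days behind the Gregorian.
7 September 1516 Gregorian − 10 days → 28 August 1516 Julian.

1516-08-28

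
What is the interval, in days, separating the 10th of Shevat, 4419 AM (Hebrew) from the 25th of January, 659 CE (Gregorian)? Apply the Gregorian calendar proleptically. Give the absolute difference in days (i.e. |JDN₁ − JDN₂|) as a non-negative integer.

JDN of the first date = 1961766.
JDN of the second date = 1961779.
|1961779 − 1961766| = 13.

13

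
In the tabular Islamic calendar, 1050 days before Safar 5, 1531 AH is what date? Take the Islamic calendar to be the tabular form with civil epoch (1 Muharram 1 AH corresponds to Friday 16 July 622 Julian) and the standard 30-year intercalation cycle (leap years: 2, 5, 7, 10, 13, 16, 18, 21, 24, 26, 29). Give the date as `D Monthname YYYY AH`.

JDN of Safar 5, 1531 AH = 2490655.
2490655 − 1050 = 2489605.
JDN 2489605 in the tabular Islamic calendar is 18 Safar 1528 AH.

18 Safar 1528 AH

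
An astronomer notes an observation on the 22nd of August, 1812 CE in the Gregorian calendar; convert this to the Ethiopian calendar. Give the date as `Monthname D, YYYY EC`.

Nehase 17, 1804 EC

Julian Day Number of the source date = 2383113.
Converting JDN 2383113 to the Ethiopian calendar gives 17 Nehase 1804 EC.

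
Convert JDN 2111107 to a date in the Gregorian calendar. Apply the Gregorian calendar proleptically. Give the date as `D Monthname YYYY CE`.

30 November 1067 CE

JDN 2451545 is 1 Jan 2000; 2111107 is −340438 days from there.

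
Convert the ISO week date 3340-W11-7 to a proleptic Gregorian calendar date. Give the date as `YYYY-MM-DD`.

ISO week 1 of 3340 is the week containing the first Thursday of 3340.
Week 11, day 7 (Sunday) lands on 3340-03-20.

3340-03-20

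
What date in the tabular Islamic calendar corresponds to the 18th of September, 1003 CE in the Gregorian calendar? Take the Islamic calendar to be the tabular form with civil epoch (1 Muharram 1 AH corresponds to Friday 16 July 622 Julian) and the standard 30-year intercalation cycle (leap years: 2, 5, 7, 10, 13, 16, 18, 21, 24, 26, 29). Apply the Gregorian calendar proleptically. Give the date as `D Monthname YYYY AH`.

Both dates share Julian Day Number 2087658; in the tabular Islamic calendar that is 12 Dhu al-Qa'dah 393 AH.

12 Dhu al-Qa'dah 393 AH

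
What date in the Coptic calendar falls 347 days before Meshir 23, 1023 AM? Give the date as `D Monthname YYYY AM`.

JDN of Meshir 23, 1023 AM = 2198487.
2198487 − 347 = 2198140.
JDN 2198140 in the Coptic calendar is 11 Paremhat 1022 AM.

11 Paremhat 1022 AM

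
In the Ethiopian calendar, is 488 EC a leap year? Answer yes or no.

488 mod 4 = 0; in the Ethiopian calendar a year is leap when year mod 4 = 3, so it is a common year.

no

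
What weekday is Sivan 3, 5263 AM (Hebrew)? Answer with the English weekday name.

Equivalently 7 June 1503 Gregorian, JDN 2270176.
2270176 ≡ 6 (mod 7); counting from Monday = 0 gives Sunday.

Sunday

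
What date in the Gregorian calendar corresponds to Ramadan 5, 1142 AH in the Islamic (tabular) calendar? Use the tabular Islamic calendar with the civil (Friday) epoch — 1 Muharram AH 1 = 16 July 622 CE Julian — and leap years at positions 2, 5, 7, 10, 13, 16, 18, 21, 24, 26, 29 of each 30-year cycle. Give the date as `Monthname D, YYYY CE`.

March 24, 1730 CE

Julian Day Number of the source date = 2353012.
Converting JDN 2353012 to the Gregorian calendar gives 24 March 1730 CE.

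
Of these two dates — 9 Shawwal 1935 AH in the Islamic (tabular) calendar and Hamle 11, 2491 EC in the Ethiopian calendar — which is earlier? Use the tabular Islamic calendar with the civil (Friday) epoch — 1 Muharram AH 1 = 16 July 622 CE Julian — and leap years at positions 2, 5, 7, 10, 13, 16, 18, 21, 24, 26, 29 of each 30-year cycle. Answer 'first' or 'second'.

second

Converting both to JDN: 2634059 vs 2634003; the smaller is the second.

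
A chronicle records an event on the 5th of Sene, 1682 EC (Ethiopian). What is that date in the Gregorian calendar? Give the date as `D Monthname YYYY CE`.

Both dates share Julian Day Number 2338480; in the Gregorian calendar that is 9 June 1690 CE.

9 June 1690 CE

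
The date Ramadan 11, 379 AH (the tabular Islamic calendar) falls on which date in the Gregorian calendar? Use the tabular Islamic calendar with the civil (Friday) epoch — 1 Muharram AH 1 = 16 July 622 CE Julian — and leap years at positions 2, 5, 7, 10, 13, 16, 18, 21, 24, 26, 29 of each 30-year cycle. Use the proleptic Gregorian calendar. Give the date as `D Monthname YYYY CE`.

Both dates share Julian Day Number 2082637; in the Gregorian calendar that is 18 December 989 CE.

18 December 989 CE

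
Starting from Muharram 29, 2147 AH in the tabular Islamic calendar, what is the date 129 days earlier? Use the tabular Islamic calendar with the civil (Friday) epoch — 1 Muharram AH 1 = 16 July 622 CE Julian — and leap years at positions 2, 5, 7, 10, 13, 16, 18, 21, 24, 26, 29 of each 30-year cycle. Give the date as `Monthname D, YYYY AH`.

The starting date is JDN 2708939; 2708939 − 129 = 2708810.
JDN 2708810 corresponds to Ramadan 19, 2146 AH.

Ramadan 19, 2146 AH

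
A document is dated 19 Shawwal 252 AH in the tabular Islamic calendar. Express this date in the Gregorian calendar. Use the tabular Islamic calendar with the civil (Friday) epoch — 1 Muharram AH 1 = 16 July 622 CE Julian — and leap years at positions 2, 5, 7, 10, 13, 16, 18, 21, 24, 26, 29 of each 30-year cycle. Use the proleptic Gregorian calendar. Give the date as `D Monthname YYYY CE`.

Both dates share Julian Day Number 2037670; in the Gregorian calendar that is 6 November 866 CE.

6 November 866 CE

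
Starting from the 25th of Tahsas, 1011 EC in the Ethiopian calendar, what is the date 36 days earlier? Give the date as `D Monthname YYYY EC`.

19 Hidar 1011 EC

The starting date is JDN 2093237; 2093237 − 36 = 2093201.
JDN 2093201 corresponds to 19 Hidar 1011 EC.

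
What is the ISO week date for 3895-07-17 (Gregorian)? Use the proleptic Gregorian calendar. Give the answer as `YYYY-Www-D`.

The weekday is Wednesday (ISO weekday 3).
That Wednesday belongs to ISO week 29 of ISO year 3895.

3895-W29-3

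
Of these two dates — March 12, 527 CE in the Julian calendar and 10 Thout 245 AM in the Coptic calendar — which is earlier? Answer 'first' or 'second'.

First date → JDN 1913615; second date → JDN 1914160.
JDN 1913615 < JDN 1914160, so the first date is earlier.

first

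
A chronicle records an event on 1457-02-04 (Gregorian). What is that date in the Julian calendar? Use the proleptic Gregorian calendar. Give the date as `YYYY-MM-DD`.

1457-01-26

For dates in this range the Gregorian date is 9 days ahead of the Julian.
4 February 1457 Gregorian − 9 days → 26 January 1457 Julian.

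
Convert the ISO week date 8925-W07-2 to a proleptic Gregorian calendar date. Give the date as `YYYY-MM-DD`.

8925-02-13

ISO week 1 of 8925 is the week containing the first Thursday of 8925.
Week 7, day 2 (Tuesday) lands on 8925-02-13.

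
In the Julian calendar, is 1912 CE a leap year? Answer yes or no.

yes

1912 mod 4 = 0, so it is a leap year in the Julian calendar.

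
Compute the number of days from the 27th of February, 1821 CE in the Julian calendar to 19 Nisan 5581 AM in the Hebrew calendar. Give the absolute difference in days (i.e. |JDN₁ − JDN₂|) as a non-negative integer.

41

JDN of the first date = 2386236.
JDN of the second date = 2386277.
|2386277 − 2386236| = 41.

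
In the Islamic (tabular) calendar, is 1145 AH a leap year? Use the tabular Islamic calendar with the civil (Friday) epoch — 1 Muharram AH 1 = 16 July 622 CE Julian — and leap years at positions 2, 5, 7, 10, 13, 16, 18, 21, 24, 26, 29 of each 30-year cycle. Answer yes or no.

Year 1145 AH is year 5 of its 30-year cycle; leap positions are 2, 5, 7, 10, 13, 16, 18, 21, 24, 26, 29, so it is a leap year (355 days).

yes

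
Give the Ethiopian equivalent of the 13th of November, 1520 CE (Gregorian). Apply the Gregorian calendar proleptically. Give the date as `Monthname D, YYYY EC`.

Julian Day Number of the source date = 2276545.
Converting JDN 2276545 to the Ethiopian calendar gives 7 Hidar 1513 EC.

Hidar 7, 1513 EC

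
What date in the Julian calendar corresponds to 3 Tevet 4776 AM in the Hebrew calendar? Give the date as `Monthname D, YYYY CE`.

Both dates share Julian Day Number 2092138; in the Julian calendar that is 18 December 1015 CE.

December 18, 1015 CE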